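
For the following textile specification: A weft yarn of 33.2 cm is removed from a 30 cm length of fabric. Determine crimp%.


Formula: Crimp% = ((L_yarn - L_fabric) / L_fabric) * 100
Step 1: Extension = 33.2 - 30 = 3.2 cm
Step 2: Crimp% = (3.2 / 30) * 100
Step 3: Crimp% = 0.106667 * 100 = 10.6667% ≈ 10.7%

10.7%


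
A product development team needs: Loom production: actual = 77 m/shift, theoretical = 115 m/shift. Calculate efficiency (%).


Formula: Efficiency% = (Actual output / Theoretical output) * 100
Efficiency% = (77 / 115) * 100
Efficiency% = 0.669565 * 100 = 66.9565% ≈ 67.0%

67.0%


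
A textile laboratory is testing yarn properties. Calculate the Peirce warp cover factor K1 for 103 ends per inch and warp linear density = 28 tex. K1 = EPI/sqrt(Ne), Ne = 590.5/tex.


Formula: K1 = EPI / sqrt(Ne), with Ne = 590.5 / tex_warp
Step 1: Ne = 590.5 / 28 = 21.089
Step 2: sqrt(Ne) = sqrt(21.089) = 4.5923
Step 3: K1 = 103 / 4.5923 = 22.4

22.4


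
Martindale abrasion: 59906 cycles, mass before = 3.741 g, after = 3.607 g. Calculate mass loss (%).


Formula: Mass loss% = ((m_before - m_after) / m_before) * 100
Step 1: Mass loss = 3.741 - 3.607 = 0.134 g
Step 2: Ratio = 0.134 / 3.741 = 0.0358193
Step 3: Mass loss% = 0.0358193 * 100 = 3.58193% ≈ 3.58%

3.58%


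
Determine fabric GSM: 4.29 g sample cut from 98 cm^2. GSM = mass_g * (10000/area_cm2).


Formula: GSM = mass_g / area_m2
Step 1: Convert area: 98 cm^2 = 98 / 10000 = 0.0098 m^2
Step 2: GSM = 4.29 g / 0.0098 m^2 = 437.8 g/m^2

437.8 g/m^2


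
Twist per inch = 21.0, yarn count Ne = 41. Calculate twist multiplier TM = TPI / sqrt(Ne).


Formula: TM = TPI / sqrt(Ne)
Step 1: sqrt(Ne) = sqrt(41) = 6.4031
Step 2: TM = 21.0 / 6.4031 = 3.28

3.28 TM


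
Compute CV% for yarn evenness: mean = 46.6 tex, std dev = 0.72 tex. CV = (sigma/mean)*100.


Formula: CV% = (standard deviation / mean) * 100
Step 1: Ratio = 0.72 / 46.6 = 0.015451
Step 2: CV% = 0.015451 * 100 = 1.5451% ≈ 1.5%

1.5%


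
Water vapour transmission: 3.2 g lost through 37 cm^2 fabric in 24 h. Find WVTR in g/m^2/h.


Formula: WVTR = mass_loss / (area * time)
Step 1: Convert area: 37 cm^2 = 0.0037 m^2
Step 2: WVTR = 3.2 g / (0.0037 m^2 * 24 h)
Step 3: WVTR = 3.2 / 0.0888 = 36.0 g/m^2/h

36.0 g/m^2/h


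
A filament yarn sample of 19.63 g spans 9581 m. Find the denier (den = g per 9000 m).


Formula: den = (mass_g / length_m) * 9000
Substituting: den = (19.63 / 9581) * 9000
Intermediate: 19.63 / 9581 = 0.00204885 g/m
den = 0.00204885 * 9000 = 18.4 denier

18.4 denier


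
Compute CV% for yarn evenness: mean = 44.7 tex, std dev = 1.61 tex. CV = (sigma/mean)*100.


Formula: CV% = (standard deviation / mean) * 100
Step 1: Ratio = 1.61 / 44.7 = 0.036018
Step 2: CV% = 0.036018 * 100 = 3.6018% ≈ 3.6%

3.6%


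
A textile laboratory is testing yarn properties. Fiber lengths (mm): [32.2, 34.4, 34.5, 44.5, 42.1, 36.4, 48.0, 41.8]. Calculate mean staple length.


Formula: Mean = sum of lengths / count
Sum = 32.2 + 34.4 + 34.5 + 44.5 + 42.1 + 36.4 + 48.0 + 41.8
Sum = 313.9 mm
Mean = 313.9 / 8 = 39.24 mm

39.24 mm


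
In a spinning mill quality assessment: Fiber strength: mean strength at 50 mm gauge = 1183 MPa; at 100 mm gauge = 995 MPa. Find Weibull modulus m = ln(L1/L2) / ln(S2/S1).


Formula: m = ln(L1/L2) / ln(S2/S1)
Step 1: ln(L1/L2) = ln(50/100) = -0.69315
Step 2: S2/S1 = 995/1183 = 0.84108
Step 3: ln(S2/S1) = ln(0.84108) = -0.17307
Step 4: m = -0.69315 / -0.17307 = 4.01

4.01 (Weibull m)


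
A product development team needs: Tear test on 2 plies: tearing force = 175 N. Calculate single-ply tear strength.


Formula: Per-ply strength = Total force / Number of plies
Per-ply = 175 N / 2
Per-ply = 87.5 N

87.5 N


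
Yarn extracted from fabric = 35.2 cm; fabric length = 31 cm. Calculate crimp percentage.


Formula: Crimp% = ((L_yarn - L_fabric) / L_fabric) * 100
Step 1: Extension = 35.2 - 31 = 4.2 cm
Step 2: Crimp% = (4.2 / 31) * 100
Step 3: Crimp% = 0.135484 * 100 = 13.5484% ≈ 13.5%

13.5%


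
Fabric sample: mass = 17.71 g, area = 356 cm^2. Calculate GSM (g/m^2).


Formula: GSM = mass_g / area_m2
Step 1: Convert area: 356 cm^2 = 356 / 10000 = 0.0356 m^2
Step 2: GSM = 17.71 g / 0.0356 m^2 = 497.5 g/m^2

497.5 g/m^2


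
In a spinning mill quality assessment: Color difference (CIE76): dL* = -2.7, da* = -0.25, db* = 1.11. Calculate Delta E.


Formula: Delta E = sqrt(dL*^2 + da*^2 + db*^2)
Step 1: dL*^2 = (-2.7)^2 = 7.29
Step 2: da*^2 = (-0.25)^2 = 0.0625
Step 3: db*^2 = 1.11^2 = 1.2321
Step 4: Sum = 7.29 + 0.0625 + 1.2321 = 8.5846
Step 5: Delta E = sqrt(8.5846) = 2.93

2.93 Delta E


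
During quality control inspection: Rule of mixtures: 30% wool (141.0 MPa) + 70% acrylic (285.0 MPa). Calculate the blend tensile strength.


Formula: Blend property = (fraction_A * property_A) + (fraction_B * property_B)
Step 1: Contribution A = 30/100 * 141.0 MPa = 42.3 MPa
Step 2: Contribution B = 70/100 * 285.0 MPa = 199.5 MPa
Step 3: Blend tensile strength = 42.3 + 199.5 = 241.8 MPa

241.8 MPa


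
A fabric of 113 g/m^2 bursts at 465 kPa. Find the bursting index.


Formula: Bursting Index = Bursting Strength / Fabric GSM
BI = 465 kPa / 113 g/m^2
BI = 4.115 kPa/(g/m^2)

4.115 kPa/(g/m^2)


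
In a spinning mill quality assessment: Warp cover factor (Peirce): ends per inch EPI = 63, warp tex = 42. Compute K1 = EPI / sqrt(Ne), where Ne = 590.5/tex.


Formula: K1 = EPI / sqrt(Ne), with Ne = 590.5 / tex_warp
Step 1: Ne = 590.5 / 42 = 14.06
Step 2: sqrt(Ne) = sqrt(14.06) = 3.7497
Step 3: K1 = 63 / 3.7497 = 16.8

16.8


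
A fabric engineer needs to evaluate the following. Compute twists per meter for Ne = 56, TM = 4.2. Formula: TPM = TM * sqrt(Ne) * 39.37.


Formula: TPM = TM * sqrt(Ne) * 39.37
Step 1: sqrt(Ne) = sqrt(56) = 7.4833
Step 2: TM * sqrt(Ne) = 4.2 * 7.4833 = 31.4299
Step 3: TPM = 31.4299 * 39.37 = 1237 twists/m

1237 twists/m


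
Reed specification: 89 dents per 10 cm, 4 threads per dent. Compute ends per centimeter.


Formula: EPC = (dents per 10 cm * ends per dent) / 10
Step 1: Total ends per 10 cm = 89 * 4 = 356
Step 2: EPC = 356 / 10 = 35.6 ends/cm

35.6 ends/cm


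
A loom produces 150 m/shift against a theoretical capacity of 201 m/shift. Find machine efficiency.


Formula: Efficiency% = (Actual output / Theoretical output) * 100
Efficiency% = (150 / 201) * 100
Efficiency% = 0.746269 * 100 = 74.6269% ≈ 74.6%

74.6%


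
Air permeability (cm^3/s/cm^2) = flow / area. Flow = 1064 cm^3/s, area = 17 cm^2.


Formula: Air Permeability = Airflow / Test Area
AP = 1064 cm^3/s / 17 cm^2
AP = 62.6 cm^3/s/cm^2

62.6 cm^3/s/cm^2


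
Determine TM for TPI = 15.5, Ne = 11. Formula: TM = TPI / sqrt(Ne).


Formula: TM = TPI / sqrt(Ne)
Step 1: sqrt(Ne) = sqrt(11) = 3.3166
Step 2: TM = 15.5 / 3.3166 = 4.67

4.67 TM


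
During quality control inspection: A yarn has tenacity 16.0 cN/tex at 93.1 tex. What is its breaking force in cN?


Formula: Breaking force = Tenacity * Linear density
F = 16.0 cN/tex * 93.1 tex
F = 1489.60 cN

1489.60 cN


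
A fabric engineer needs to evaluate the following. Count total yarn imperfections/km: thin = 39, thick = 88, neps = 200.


Formula: Total = thin places + thick places + neps
Total = 39 + 88 + 200
Total = 327 imperfections/km

327 imperfections/km


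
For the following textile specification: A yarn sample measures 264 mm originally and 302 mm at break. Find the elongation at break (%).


Formula: Elongation (%) = ((L_break - L0) / L0) * 100
Step 1: Extension = 302 - 264 = 38 mm
Step 2: Elongation = (38 / 264) * 100
Step 3: Elongation = 0.143939 * 100 = 14.3939% ≈ 14.4%

14.4%


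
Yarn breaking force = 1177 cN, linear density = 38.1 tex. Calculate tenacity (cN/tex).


Formula: Tenacity = Breaking force / Linear density
Tenacity = 1177 cN / 38.1 tex
Tenacity = 30.89 cN/tex

30.89 cN/tex


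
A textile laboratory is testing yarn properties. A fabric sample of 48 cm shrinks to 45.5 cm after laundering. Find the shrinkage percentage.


Formula: Shrinkage% = ((L_before - L_after) / L_before) * 100
Step 1: Shrinkage = 48 - 45.5 = 2.5 cm
Step 2: Shrinkage% = (2.5 / 48) * 100
Step 3: Shrinkage% = 0.052083 * 100 = 5.2083% ≈ 5.2%

5.2%


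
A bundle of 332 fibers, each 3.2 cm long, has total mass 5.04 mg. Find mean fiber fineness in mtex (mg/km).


Formula: fineness (mtex) = mass (mg) / total length (km) = (mass_mg / total_length_m) * 1000
Step 1: Convert fiber length: 3.2 cm = 0.032 m
Step 2: Total fiber length = 332 * 0.032 = 10.624 m
Step 3: Linear density = 5.04 mg / 10.624 m = 0.4744 mg/m
Step 4: fineness = 0.4744 * 1000 = 474.4 mtex

474.4 mtex


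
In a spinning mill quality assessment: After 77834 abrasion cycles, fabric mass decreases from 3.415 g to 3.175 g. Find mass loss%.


Formula: Mass loss% = ((m_before - m_after) / m_before) * 100
Step 1: Mass loss = 3.415 - 3.175 = 0.24 g
Step 2: Ratio = 0.24 / 3.415 = 0.0702782
Step 3: Mass loss% = 0.0702782 * 100 = 7.02782% ≈ 7.03%

7.03%


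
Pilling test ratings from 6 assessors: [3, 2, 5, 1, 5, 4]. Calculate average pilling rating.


Formula: Mean = sum / count
Sum = 3 + 2 + 5 + 1 + 5 + 4 = 20
Mean = 20 / 6 = 3.3

3.3


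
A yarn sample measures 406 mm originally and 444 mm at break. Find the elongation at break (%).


Formula: Elongation (%) = ((L_break - L0) / L0) * 100
Step 1: Extension = 444 - 406 = 38 mm
Step 2: Elongation = (38 / 406) * 100
Step 3: Elongation = 0.093596 * 100 = 9.3596% ≈ 9.4%

9.4%


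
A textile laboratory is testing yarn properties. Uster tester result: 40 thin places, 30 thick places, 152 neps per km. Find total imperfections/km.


Formula: Total = thin places + thick places + neps
Total = 40 + 30 + 152
Total = 222 imperfections/km

222 imperfections/km


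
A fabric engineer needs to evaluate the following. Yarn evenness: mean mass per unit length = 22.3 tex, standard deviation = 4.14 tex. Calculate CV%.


Formula: CV% = (standard deviation / mean) * 100
Step 1: Ratio = 4.14 / 22.3 = 0.18565
Step 2: CV% = 0.18565 * 100 = 18.565% ≈ 18.6%

18.6%


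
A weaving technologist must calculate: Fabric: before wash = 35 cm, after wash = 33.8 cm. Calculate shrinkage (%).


Formula: Shrinkage% = ((L_before - L_after) / L_before) * 100
Step 1: Shrinkage = 35 - 33.8 = 1.2 cm
Step 2: Shrinkage% = (1.2 / 35) * 100
Step 3: Shrinkage% = 0.034286 * 100 = 3.4286% ≈ 3.4%

3.4%


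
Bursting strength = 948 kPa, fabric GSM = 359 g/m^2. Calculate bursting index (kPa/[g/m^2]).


Formula: Bursting Index = Bursting Strength / Fabric GSM
BI = 948 kPa / 359 g/m^2
BI = 2.641 kPa/(g/m^2)

2.641 kPa/(g/m^2)


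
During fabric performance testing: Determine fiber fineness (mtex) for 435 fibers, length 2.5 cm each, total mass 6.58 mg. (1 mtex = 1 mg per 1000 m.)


Formula: fineness (mtex) = mass (mg) / total length (km) = (mass_mg / total_length_m) * 1000
Step 1: Convert fiber length: 2.5 cm = 0.025 m
Step 2: Total fiber length = 435 * 0.025 = 10.875 m
Step 3: Linear density = 6.58 mg / 10.875 m = 0.6051 mg/m
Step 4: fineness = 0.6051 * 1000 = 605.1 mtex

605.1 mtex


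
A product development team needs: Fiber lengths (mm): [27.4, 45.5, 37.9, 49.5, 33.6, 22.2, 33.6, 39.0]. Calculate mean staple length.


Formula: Mean = sum of lengths / count
Sum = 27.4 + 45.5 + 37.9 + 49.5 + 33.6 + 22.2 + 33.6 + 39.0
Sum = 288.7 mm
Mean = 288.7 / 8 = 36.09 mm

36.09 mm


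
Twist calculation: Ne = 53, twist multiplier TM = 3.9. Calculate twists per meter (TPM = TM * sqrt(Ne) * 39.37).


Formula: TPM = TM * sqrt(Ne) * 39.37
Step 1: sqrt(Ne) = sqrt(53) = 7.2801
Step 2: TM * sqrt(Ne) = 3.9 * 7.2801 = 28.3924
Step 3: TPM = 28.3924 * 39.37 = 1118 twists/m

1118 twists/m


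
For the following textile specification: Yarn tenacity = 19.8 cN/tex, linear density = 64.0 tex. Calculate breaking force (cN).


Formula: Breaking force = Tenacity * Linear density
F = 19.8 cN/tex * 64.0 tex
F = 1267.20 cN

1267.20 cN


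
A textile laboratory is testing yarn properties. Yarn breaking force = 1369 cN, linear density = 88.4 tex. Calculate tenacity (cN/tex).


Formula: Tenacity = Breaking force / Linear density
Tenacity = 1369 cN / 88.4 tex
Tenacity = 15.49 cN/tex

15.49 cN/tex


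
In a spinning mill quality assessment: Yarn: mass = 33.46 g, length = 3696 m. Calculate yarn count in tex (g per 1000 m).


Formula: Tex = (mass_g / length_m) * 1000
Substituting: Tex = (33.46 / 3696) * 1000
Intermediate: 33.46 / 3696 = 0.00905303 g/m
Tex = 0.00905303 * 1000 = 9.05 tex

9.05 tex


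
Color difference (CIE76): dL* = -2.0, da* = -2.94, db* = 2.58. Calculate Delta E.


Formula: Delta E = sqrt(dL*^2 + da*^2 + db*^2)
Step 1: dL*^2 = (-2.0)^2 = 4.0
Step 2: da*^2 = (-2.94)^2 = 8.6436
Step 3: db*^2 = 2.58^2 = 6.6564
Step 4: Sum = 4.0 + 8.6436 + 6.6564 = 19.3
Step 5: Delta E = sqrt(19.3) = 4.39

4.39 Delta E


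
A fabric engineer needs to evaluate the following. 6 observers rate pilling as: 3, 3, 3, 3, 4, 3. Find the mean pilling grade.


Formula: Mean = sum / count
Sum = 3 + 3 + 3 + 3 + 4 + 3 = 19
Mean = 19 / 6 = 3.2

3.2


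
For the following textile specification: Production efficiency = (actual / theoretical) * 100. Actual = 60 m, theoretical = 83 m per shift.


Formula: Efficiency% = (Actual output / Theoretical output) * 100
Efficiency% = (60 / 83) * 100
Efficiency% = 0.722892 * 100 = 72.2892% ≈ 72.3%

72.3%


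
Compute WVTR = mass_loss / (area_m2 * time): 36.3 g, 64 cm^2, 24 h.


Formula: WVTR = mass_loss / (area * time)
Step 1: Convert area: 64 cm^2 = 0.0064 m^2
Step 2: WVTR = 36.3 g / (0.0064 m^2 * 24 h)
Step 3: WVTR = 36.3 / 0.1536 = 236.3 g/m^2/h

236.3 g/m^2/h


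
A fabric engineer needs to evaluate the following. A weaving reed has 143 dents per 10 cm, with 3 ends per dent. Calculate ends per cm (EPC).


Formula: EPC = (dents per 10 cm * ends per dent) / 10
Step 1: Total ends per 10 cm = 143 * 3 = 429
Step 2: EPC = 429 / 10 = 42.9 ends/cm

42.9 ends/cm


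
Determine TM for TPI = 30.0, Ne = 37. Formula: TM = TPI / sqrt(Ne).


Formula: TM = TPI / sqrt(Ne)
Step 1: sqrt(Ne) = sqrt(37) = 6.0828
Step 2: TM = 30.0 / 6.0828 = 4.93

4.93 TM


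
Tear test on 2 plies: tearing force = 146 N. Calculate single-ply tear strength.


Formula: Per-ply strength = Total force / Number of plies
Per-ply = 146 N / 2
Per-ply = 73 N

73 N


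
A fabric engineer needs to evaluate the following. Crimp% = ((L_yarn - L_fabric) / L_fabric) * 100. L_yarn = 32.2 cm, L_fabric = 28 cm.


Formula: Crimp% = ((L_yarn - L_fabric) / L_fabric) * 100
Step 1: Extension = 32.2 - 28 = 4.2 cm
Step 2: Crimp% = (4.2 / 28) * 100
Step 3: Crimp% = 0.15 * 100 = 15.0%

15.0%


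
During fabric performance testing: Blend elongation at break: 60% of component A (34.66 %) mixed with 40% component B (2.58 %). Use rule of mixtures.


Formula: Blend property = (fraction_A * property_A) + (fraction_B * property_B)
Step 1: Contribution A = 60/100 * 34.66 % = 20.796 %
Step 2: Contribution B = 40/100 * 2.58 % = 1.032 %
Step 3: Blend elongation at break = 20.796 + 1.032 = 21.828 %

21.828 %


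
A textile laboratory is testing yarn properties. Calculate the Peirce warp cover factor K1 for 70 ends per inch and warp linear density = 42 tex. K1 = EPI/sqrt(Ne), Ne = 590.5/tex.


Formula: K1 = EPI / sqrt(Ne), with Ne = 590.5 / tex_warp
Step 1: Ne = 590.5 / 42 = 14.06
Step 2: sqrt(Ne) = sqrt(14.06) = 3.7497
Step 3: K1 = 70 / 3.7497 = 18.7

18.7


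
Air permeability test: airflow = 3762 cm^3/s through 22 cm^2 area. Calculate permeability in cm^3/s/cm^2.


Formula: Air Permeability = Airflow / Test Area
AP = 3762 cm^3/s / 22 cm^2
AP = 171.0 cm^3/s/cm^2

171.0 cm^3/s/cm^2


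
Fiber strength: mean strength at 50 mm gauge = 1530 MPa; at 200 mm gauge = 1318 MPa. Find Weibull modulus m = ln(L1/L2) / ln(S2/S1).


Formula: m = ln(L1/L2) / ln(S2/S1)
Step 1: ln(L1/L2) = ln(50/200) = -1.38629
Step 2: S2/S1 = 1318/1530 = 0.86144
Step 3: ln(S2/S1) = ln(0.86144) = -0.14915
Step 4: m = -1.38629 / -0.14915 = 9.29

9.29 (Weibull m)


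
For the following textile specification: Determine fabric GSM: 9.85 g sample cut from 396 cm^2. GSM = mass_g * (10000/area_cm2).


Formula: GSM = mass_g / area_m2
Step 1: Convert area: 396 cm^2 = 396 / 10000 = 0.0396 m^2
Step 2: GSM = 9.85 g / 0.0396 m^2 = 248.7 g/m^2

248.7 g/m^2


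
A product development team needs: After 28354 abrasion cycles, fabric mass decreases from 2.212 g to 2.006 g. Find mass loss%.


Formula: Mass loss% = ((m_before - m_after) / m_before) * 100
Step 1: Mass loss = 2.212 - 2.006 = 0.206 g
Step 2: Ratio = 0.206 / 2.212 = 0.0931284
Step 3: Mass loss% = 0.0931284 * 100 = 9.31284% ≈ 9.31%

9.31%


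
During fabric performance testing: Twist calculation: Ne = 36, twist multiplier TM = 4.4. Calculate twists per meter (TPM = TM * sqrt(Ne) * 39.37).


Formula: TPM = TM * sqrt(Ne) * 39.37
Step 1: sqrt(Ne) = sqrt(36) = 6
Step 2: TM * sqrt(Ne) = 4.4 * 6 = 26.4
Step 3: TPM = 26.4 * 39.37 = 1039 twists/m

1039 twists/m


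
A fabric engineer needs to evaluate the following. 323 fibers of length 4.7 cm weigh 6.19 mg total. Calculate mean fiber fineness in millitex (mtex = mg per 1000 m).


Formula: fineness (mtex) = mass (mg) / total length (km) = (mass_mg / total_length_m) * 1000
Step 1: Convert fiber length: 4.7 cm = 0.047 m
Step 2: Total fiber length = 323 * 0.047 = 15.181 m
Step 3: Linear density = 6.19 mg / 15.181 m = 0.4077 mg/m
Step 4: fineness = 0.4077 * 1000 = 407.7 mtex

407.7 mtex


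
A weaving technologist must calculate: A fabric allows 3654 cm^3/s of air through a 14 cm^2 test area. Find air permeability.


Formula: Air Permeability = Airflow / Test Area
AP = 3654 cm^3/s / 14 cm^2
AP = 261.0 cm^3/s/cm^2

261.0 cm^3/s/cm^2


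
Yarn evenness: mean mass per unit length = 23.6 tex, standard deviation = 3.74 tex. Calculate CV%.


Formula: CV% = (standard deviation / mean) * 100
Step 1: Ratio = 3.74 / 23.6 = 0.158475
Step 2: CV% = 0.158475 * 100 = 15.8475% ≈ 15.8%

15.8%


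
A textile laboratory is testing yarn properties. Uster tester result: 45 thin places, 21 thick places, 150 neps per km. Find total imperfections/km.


Formula: Total = thin places + thick places + neps
Total = 45 + 21 + 150
Total = 216 imperfections/km

216 imperfections/km


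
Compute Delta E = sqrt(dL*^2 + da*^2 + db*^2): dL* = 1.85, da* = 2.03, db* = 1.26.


Formula: Delta E = sqrt(dL*^2 + da*^2 + db*^2)
Step 1: dL*^2 = 1.85^2 = 3.4225
Step 2: da*^2 = 2.03^2 = 4.1209
Step 3: db*^2 = 1.26^2 = 1.5876
Step 4: Sum = 3.4225 + 4.1209 + 1.5876 = 9.131
Step 5: Delta E = sqrt(9.131) = 3.02

3.02 Delta E


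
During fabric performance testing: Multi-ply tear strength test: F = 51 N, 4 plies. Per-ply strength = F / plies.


Formula: Per-ply strength = Total force / Number of plies
Per-ply = 51 N / 4
Per-ply = 12.75 N

12.75 N


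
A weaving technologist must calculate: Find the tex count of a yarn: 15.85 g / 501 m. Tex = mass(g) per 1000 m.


Formula: Tex = (mass_g / length_m) * 1000
Substituting: Tex = (15.85 / 501) * 1000
Intermediate: 15.85 / 501 = 0.03163673 g/m
Tex = 0.03163673 * 1000 = 31.64 tex

31.64 tex


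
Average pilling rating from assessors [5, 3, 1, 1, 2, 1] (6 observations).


Formula: Mean = sum / count
Sum = 5 + 3 + 1 + 1 + 2 + 1 = 13
Mean = 13 / 6 = 2.2

2.2


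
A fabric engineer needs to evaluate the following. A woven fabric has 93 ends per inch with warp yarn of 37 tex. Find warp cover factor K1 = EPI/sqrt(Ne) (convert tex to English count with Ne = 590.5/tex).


Formula: K1 = EPI / sqrt(Ne), with Ne = 590.5 / tex_warp
Step 1: Ne = 590.5 / 37 = 15.959
Step 2: sqrt(Ne) = sqrt(15.959) = 3.9949
Step 3: K1 = 93 / 3.9949 = 23.3

23.3


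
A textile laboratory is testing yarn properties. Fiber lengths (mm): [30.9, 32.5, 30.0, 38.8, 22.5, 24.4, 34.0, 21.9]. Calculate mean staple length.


Formula: Mean = sum of lengths / count
Sum = 30.9 + 32.5 + 30.0 + 38.8 + 22.5 + 24.4 + 34.0 + 21.9
Sum = 235.0 mm
Mean = 235.0 / 8 = 29.38 mm

29.38 mm


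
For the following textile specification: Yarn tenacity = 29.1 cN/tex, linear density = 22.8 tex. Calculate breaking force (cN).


Formula: Breaking force = Tenacity * Linear density
F = 29.1 cN/tex * 22.8 tex
F = 663.48 cN

663.48 cN


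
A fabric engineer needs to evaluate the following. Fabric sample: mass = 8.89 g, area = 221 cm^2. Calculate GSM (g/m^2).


Formula: GSM = mass_g / area_m2
Step 1: Convert area: 221 cm^2 = 221 / 10000 = 0.0221 m^2
Step 2: GSM = 8.89 g / 0.0221 m^2 = 402.3 g/m^2

402.3 g/m^2


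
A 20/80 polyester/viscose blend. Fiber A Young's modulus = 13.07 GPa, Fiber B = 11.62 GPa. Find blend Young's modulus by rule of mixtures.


Formula: Blend property = (fraction_A * property_A) + (fraction_B * property_B)
Step 1: Contribution A = 20/100 * 13.07 GPa = 2.614 GPa
Step 2: Contribution B = 80/100 * 11.62 GPa = 9.296 GPa
Step 3: Blend Young's modulus = 2.614 + 9.296 = 11.91 GPa

11.91 GPa


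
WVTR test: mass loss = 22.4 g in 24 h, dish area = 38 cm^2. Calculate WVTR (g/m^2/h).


Formula: WVTR = mass_loss / (area * time)
Step 1: Convert area: 38 cm^2 = 0.0038 m^2
Step 2: WVTR = 22.4 g / (0.0038 m^2 * 24 h)
Step 3: WVTR = 22.4 / 0.0912 = 245.6 g/m^2/h

245.6 g/m^2/h


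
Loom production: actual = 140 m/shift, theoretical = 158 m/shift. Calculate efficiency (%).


Formula: Efficiency% = (Actual output / Theoretical output) * 100
Efficiency% = (140 / 158) * 100
Efficiency% = 0.886076 * 100 = 88.6076% ≈ 88.6%

88.6%


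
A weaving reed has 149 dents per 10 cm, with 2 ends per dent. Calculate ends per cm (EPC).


Formula: EPC = (dents per 10 cm * ends per dent) / 10
Step 1: Total ends per 10 cm = 149 * 2 = 298
Step 2: EPC = 298 / 10 = 29.8 ends/cm

29.8 ends/cm


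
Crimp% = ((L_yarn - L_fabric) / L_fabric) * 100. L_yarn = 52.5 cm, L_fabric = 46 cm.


Formula: Crimp% = ((L_yarn - L_fabric) / L_fabric) * 100
Step 1: Extension = 52.5 - 46 = 6.5 cm
Step 2: Crimp% = (6.5 / 46) * 100
Step 3: Crimp% = 0.141304 * 100 = 14.1304% ≈ 14.1%

14.1%


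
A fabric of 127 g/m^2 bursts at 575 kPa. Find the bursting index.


Formula: Bursting Index = Bursting Strength / Fabric GSM
BI = 575 kPa / 127 g/m^2
BI = 4.528 kPa/(g/m^2)

4.528 kPa/(g/m^2)


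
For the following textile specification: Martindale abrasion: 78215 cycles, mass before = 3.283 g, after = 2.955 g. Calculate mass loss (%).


Formula: Mass loss% = ((m_before - m_after) / m_before) * 100
Step 1: Mass loss = 3.283 - 2.955 = 0.328 g
Step 2: Ratio = 0.328 / 3.283 = 0.0999086
Step 3: Mass loss% = 0.0999086 * 100 = 9.99086% ≈ 9.99%

9.99%


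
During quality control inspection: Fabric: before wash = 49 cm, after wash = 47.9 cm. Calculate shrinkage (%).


Formula: Shrinkage% = ((L_before - L_after) / L_before) * 100
Step 1: Shrinkage = 49 - 47.9 = 1.1 cm
Step 2: Shrinkage% = (1.1 / 49) * 100
Step 3: Shrinkage% = 0.022449 * 100 = 2.2449% ≈ 2.2%

2.2%


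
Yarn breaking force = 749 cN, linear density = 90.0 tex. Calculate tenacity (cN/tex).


Formula: Tenacity = Breaking force / Linear density
Tenacity = 749 cN / 90.0 tex
Tenacity = 8.32 cN/tex

8.32 cN/tex


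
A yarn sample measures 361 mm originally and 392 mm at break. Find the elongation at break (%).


Formula: Elongation (%) = ((L_break - L0) / L0) * 100
Step 1: Extension = 392 - 361 = 31 mm
Step 2: Elongation = (31 / 361) * 100
Step 3: Elongation = 0.085873 * 100 = 8.5873% ≈ 8.6%

8.6%


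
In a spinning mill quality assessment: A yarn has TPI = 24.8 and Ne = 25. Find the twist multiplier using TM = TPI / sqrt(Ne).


Formula: TM = TPI / sqrt(Ne)
Step 1: sqrt(Ne) = sqrt(25) = 5
Step 2: TM = 24.8 / 5 = 4.96

4.96 TM


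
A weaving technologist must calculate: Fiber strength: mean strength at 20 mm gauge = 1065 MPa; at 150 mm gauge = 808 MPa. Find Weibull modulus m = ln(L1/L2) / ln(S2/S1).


Formula: m = ln(L1/L2) / ln(S2/S1)
Step 1: ln(L1/L2) = ln(20/150) = -2.01490
Step 2: S2/S1 = 808/1065 = 0.75869
Step 3: ln(S2/S1) = ln(0.75869) = -0.27616
Step 4: m = -2.01490 / -0.27616 = 7.30

7.30 (Weibull m)


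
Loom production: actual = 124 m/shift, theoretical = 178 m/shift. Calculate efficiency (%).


Formula: Efficiency% = (Actual output / Theoretical output) * 100
Efficiency% = (124 / 178) * 100
Efficiency% = 0.696629 * 100 = 69.6629% ≈ 69.7%

69.7%


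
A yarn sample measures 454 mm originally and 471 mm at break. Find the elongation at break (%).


Formula: Elongation (%) = ((L_break - L0) / L0) * 100
Step 1: Extension = 471 - 454 = 17 mm
Step 2: Elongation = (17 / 454) * 100
Step 3: Elongation = 0.037445 * 100 = 3.7445% ≈ 3.7%

3.7%


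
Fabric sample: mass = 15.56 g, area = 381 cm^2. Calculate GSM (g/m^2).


Formula: GSM = mass_g / area_m2
Step 1: Convert area: 381 cm^2 = 381 / 10000 = 0.0381 m^2
Step 2: GSM = 15.56 g / 0.0381 m^2 = 408.4 g/m^2

408.4 g/m^2


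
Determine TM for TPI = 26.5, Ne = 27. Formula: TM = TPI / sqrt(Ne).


Formula: TM = TPI / sqrt(Ne)
Step 1: sqrt(Ne) = sqrt(27) = 5.1962
Step 2: TM = 26.5 / 5.1962 = 5.10

5.10 TM


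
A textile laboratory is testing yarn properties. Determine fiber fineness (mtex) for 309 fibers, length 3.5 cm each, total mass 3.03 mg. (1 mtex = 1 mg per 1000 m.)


Formula: fineness (mtex) = mass (mg) / total length (km) = (mass_mg / total_length_m) * 1000
Step 1: Convert fiber length: 3.5 cm = 0.035 m
Step 2: Total fiber length = 309 * 0.035 = 10.815 m
Step 3: Linear density = 3.03 mg / 10.815 m = 0.2802 mg/m
Step 4: fineness = 0.2802 * 1000 = 280.2 mtex

280.2 mtex


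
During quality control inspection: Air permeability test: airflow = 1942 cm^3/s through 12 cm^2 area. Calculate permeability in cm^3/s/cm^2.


Formula: Air Permeability = Airflow / Test Area
AP = 1942 cm^3/s / 12 cm^2
AP = 161.8 cm^3/s/cm^2

161.8 cm^3/s/cm^2


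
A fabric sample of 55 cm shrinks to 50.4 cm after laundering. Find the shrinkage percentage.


Formula: Shrinkage% = ((L_before - L_after) / L_before) * 100
Step 1: Shrinkage = 55 - 50.4 = 4.6 cm
Step 2: Shrinkage% = (4.6 / 55) * 100
Step 3: Shrinkage% = 0.083636 * 100 = 8.3636% ≈ 8.4%

8.4%


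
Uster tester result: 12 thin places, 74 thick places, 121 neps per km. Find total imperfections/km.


Formula: Total = thin places + thick places + neps
Total = 12 + 74 + 121
Total = 207 imperfections/km

207 imperfections/km


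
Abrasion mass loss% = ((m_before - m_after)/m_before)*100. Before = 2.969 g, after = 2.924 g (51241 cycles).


Formula: Mass loss% = ((m_before - m_after) / m_before) * 100
Step 1: Mass loss = 2.969 - 2.924 = 0.045 g
Step 2: Ratio = 0.045 / 2.969 = 0.0151566
Step 3: Mass loss% = 0.0151566 * 100 = 1.51566% ≈ 1.52%

1.52%


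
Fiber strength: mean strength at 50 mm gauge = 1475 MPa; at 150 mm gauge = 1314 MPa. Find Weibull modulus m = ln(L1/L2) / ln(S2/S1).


Formula: m = ln(L1/L2) / ln(S2/S1)
Step 1: ln(L1/L2) = ln(50/150) = -1.09861
Step 2: S2/S1 = 1314/1475 = 0.89085
Step 3: ln(S2/S1) = ln(0.89085) = -0.11558
Step 4: m = -1.09861 / -0.11558 = 9.51

9.51 (Weibull m)


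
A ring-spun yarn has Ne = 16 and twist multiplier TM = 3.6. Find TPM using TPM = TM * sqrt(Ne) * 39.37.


Formula: TPM = TM * sqrt(Ne) * 39.37
Step 1: sqrt(Ne) = sqrt(16) = 4
Step 2: TM * sqrt(Ne) = 3.6 * 4 = 14.4
Step 3: TPM = 14.4 * 39.37 = 567 twists/m

567 twists/m


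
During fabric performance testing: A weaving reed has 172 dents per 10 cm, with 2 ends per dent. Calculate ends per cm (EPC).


Formula: EPC = (dents per 10 cm * ends per dent) / 10
Step 1: Total ends per 10 cm = 172 * 2 = 344
Step 2: EPC = 344 / 10 = 34.4 ends/cm

34.4 ends/cm


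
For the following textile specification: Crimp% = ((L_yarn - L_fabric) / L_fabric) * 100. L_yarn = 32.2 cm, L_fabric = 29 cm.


Formula: Crimp% = ((L_yarn - L_fabric) / L_fabric) * 100
Step 1: Extension = 32.2 - 29 = 3.2 cm
Step 2: Crimp% = (3.2 / 29) * 100
Step 3: Crimp% = 0.110345 * 100 = 11.0345% ≈ 11.0%

11.0%


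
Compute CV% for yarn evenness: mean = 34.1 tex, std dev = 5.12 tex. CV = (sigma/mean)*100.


Formula: CV% = (standard deviation / mean) * 100
Step 1: Ratio = 5.12 / 34.1 = 0.150147
Step 2: CV% = 0.150147 * 100 = 15.0147% ≈ 15.0%

15.0%


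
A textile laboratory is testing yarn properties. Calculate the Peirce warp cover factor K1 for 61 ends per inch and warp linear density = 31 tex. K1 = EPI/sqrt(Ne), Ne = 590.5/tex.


Formula: K1 = EPI / sqrt(Ne), with Ne = 590.5 / tex_warp
Step 1: Ne = 590.5 / 31 = 19.048
Step 2: sqrt(Ne) = sqrt(19.048) = 4.3644
Step 3: K1 = 61 / 4.3644 = 14.0

14.0


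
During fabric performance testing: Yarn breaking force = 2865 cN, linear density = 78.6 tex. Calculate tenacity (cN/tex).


Formula: Tenacity = Breaking force / Linear density
Tenacity = 2865 cN / 78.6 tex
Tenacity = 36.45 cN/tex

36.45 cN/tex


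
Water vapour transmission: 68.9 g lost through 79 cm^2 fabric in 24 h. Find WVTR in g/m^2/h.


Formula: WVTR = mass_loss / (area * time)
Step 1: Convert area: 79 cm^2 = 0.0079 m^2
Step 2: WVTR = 68.9 g / (0.0079 m^2 * 24 h)
Step 3: WVTR = 68.9 / 0.1896 = 363.4 g/m^2/h

363.4 g/m^2/h


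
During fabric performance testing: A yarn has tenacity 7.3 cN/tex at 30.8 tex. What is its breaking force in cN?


Formula: Breaking force = Tenacity * Linear density
F = 7.3 cN/tex * 30.8 tex
F = 224.84 cN

224.84 cN


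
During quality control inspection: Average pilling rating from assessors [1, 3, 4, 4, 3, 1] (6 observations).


Formula: Mean = sum / count
Sum = 1 + 3 + 4 + 4 + 3 + 1 = 16
Mean = 16 / 6 = 2.7

2.7


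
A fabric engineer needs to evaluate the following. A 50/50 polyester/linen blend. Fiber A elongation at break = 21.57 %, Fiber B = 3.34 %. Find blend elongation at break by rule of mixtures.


Formula: Blend property = (fraction_A * property_A) + (fraction_B * property_B)
Step 1: Contribution A = 50/100 * 21.57 % = 10.785 %
Step 2: Contribution B = 50/100 * 3.34 % = 1.67 %
Step 3: Blend elongation at break = 10.785 + 1.67 = 12.455 %

12.455 %


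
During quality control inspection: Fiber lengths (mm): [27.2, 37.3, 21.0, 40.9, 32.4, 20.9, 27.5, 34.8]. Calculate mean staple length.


Formula: Mean = sum of lengths / count
Sum = 27.2 + 37.3 + 21.0 + 40.9 + 32.4 + 20.9 + 27.5 + 34.8
Sum = 242.0 mm
Mean = 242.0 / 8 = 30.25 mm

30.25 mm


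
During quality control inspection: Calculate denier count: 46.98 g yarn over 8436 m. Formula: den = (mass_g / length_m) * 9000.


Formula: den = (mass_g / length_m) * 9000
Substituting: den = (46.98 / 8436) * 9000
Intermediate: 46.98 / 8436 = 0.00556899 g/m
den = 0.00556899 * 9000 = 50.1 denier

50.1 denier


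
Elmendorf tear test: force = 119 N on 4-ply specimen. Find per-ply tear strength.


Formula: Per-ply strength = Total force / Number of plies
Per-ply = 119 N / 4
Per-ply = 29.75 N

29.75 N


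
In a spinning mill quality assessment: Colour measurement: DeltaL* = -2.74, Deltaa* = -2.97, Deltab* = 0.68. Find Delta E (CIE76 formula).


Formula: Delta E = sqrt(dL*^2 + da*^2 + db*^2)
Step 1: dL*^2 = (-2.74)^2 = 7.5076
Step 2: da*^2 = (-2.97)^2 = 8.8209
Step 3: db*^2 = 0.68^2 = 0.4624
Step 4: Sum = 7.5076 + 8.8209 + 0.4624 = 16.7909
Step 5: Delta E = sqrt(16.7909) = 4.1

4.1 Delta E


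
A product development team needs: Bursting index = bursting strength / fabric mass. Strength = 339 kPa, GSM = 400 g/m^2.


Formula: Bursting Index = Bursting Strength / Fabric GSM
BI = 339 kPa / 400 g/m^2
BI = 0.848 kPa/(g/m^2)

0.848 kPa/(g/m^2)


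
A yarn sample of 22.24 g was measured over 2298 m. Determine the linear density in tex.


Formula: Tex = (mass_g / length_m) * 1000
Substituting: Tex = (22.24 / 2298) * 1000
Intermediate: 22.24 / 2298 = 0.00967798 g/m
Tex = 0.00967798 * 1000 = 9.68 tex

9.68 tex


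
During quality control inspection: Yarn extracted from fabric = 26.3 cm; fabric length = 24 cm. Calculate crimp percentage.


Formula: Crimp% = ((L_yarn - L_fabric) / L_fabric) * 100
Step 1: Extension = 26.3 - 24 = 2.3 cm
Step 2: Crimp% = (2.3 / 24) * 100
Step 3: Crimp% = 0.095833 * 100 = 9.5833% ≈ 9.6%

9.6%


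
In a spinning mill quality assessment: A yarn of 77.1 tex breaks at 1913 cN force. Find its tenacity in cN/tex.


Formula: Tenacity = Breaking force / Linear density
Tenacity = 1913 cN / 77.1 tex
Tenacity = 24.81 cN/tex

24.81 cN/tex


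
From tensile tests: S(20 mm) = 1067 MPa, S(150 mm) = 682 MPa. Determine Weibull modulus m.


Formula: m = ln(L1/L2) / ln(S2/S1)
Step 1: ln(L1/L2) = ln(20/150) = -2.01490
Step 2: S2/S1 = 682/1067 = 0.63918
Step 3: ln(S2/S1) = ln(0.63918) = -0.44757
Step 4: m = -2.01490 / -0.44757 = 4.50

4.50 (Weibull m)


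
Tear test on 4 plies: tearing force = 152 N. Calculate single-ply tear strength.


Formula: Per-ply strength = Total force / Number of plies
Per-ply = 152 N / 4
Per-ply = 38 N

38 N


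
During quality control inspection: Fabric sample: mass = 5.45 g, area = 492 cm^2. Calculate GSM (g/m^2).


Formula: GSM = mass_g / area_m2
Step 1: Convert area: 492 cm^2 = 492 / 10000 = 0.0492 m^2
Step 2: GSM = 5.45 g / 0.0492 m^2 = 110.8 g/m^2

110.8 g/m^2


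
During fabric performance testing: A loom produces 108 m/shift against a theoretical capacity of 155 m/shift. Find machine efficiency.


Formula: Efficiency% = (Actual output / Theoretical output) * 100
Efficiency% = (108 / 155) * 100
Efficiency% = 0.696774 * 100 = 69.6774% ≈ 69.7%

69.7%


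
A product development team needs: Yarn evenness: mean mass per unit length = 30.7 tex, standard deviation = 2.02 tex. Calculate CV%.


Formula: CV% = (standard deviation / mean) * 100
Step 1: Ratio = 2.02 / 30.7 = 0.065798
Step 2: CV% = 0.065798 * 100 = 6.5798% ≈ 6.6%

6.6%


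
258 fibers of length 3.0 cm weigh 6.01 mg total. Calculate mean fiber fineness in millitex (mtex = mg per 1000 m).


Formula: fineness (mtex) = mass (mg) / total length (km) = (mass_mg / total_length_m) * 1000
Step 1: Convert fiber length: 3.0 cm = 0.03 m
Step 2: Total fiber length = 258 * 0.03 = 7.74 m
Step 3: Linear density = 6.01 mg / 7.74 m = 0.7765 mg/m
Step 4: fineness = 0.7765 * 1000 = 776.5 mtex

776.5 mtex


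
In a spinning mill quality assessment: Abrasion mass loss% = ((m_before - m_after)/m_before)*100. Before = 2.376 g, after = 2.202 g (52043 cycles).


Formula: Mass loss% = ((m_before - m_after) / m_before) * 100
Step 1: Mass loss = 2.376 - 2.202 = 0.174 g
Step 2: Ratio = 0.174 / 2.376 = 0.0732323
Step 3: Mass loss% = 0.0732323 * 100 = 7.32323% ≈ 7.32%

7.32%


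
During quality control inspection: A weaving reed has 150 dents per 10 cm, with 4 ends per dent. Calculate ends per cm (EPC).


Formula: EPC = (dents per 10 cm * ends per dent) / 10
Step 1: Total ends per 10 cm = 150 * 4 = 600
Step 2: EPC = 600 / 10 = 60.0 ends/cm

60.0 ends/cm


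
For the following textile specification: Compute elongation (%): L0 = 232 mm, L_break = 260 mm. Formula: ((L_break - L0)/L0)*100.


Formula: Elongation (%) = ((L_break - L0) / L0) * 100
Step 1: Extension = 260 - 232 = 28 mm
Step 2: Elongation = (28 / 232) * 100
Step 3: Elongation = 0.12069 * 100 = 12.069% ≈ 12.1%

12.1%


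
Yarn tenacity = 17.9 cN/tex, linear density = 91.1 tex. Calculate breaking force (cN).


Formula: Breaking force = Tenacity * Linear density
F = 17.9 cN/tex * 91.1 tex
F = 1630.69 cN

1630.69 cN


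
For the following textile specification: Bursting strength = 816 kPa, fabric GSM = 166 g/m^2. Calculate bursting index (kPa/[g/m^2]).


Formula: Bursting Index = Bursting Strength / Fabric GSM
BI = 816 kPa / 166 g/m^2
BI = 4.916 kPa/(g/m^2)

4.916 kPa/(g/m^2)


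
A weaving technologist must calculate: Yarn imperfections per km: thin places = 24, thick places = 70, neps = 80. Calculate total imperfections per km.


Formula: Total = thin places + thick places + neps
Total = 24 + 70 + 80
Total = 174 imperfections/km

174 imperfections/km


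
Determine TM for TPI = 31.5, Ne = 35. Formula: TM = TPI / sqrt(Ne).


Formula: TM = TPI / sqrt(Ne)
Step 1: sqrt(Ne) = sqrt(35) = 5.9161
Step 2: TM = 31.5 / 5.9161 = 5.32

5.32 TM


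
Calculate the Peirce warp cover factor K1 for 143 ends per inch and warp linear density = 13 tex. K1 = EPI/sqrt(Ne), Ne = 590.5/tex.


Formula: K1 = EPI / sqrt(Ne), with Ne = 590.5 / tex_warp
Step 1: Ne = 590.5 / 13 = 45.423
Step 2: sqrt(Ne) = sqrt(45.423) = 6.7397
Step 3: K1 = 143 / 6.7397 = 21.2

21.2


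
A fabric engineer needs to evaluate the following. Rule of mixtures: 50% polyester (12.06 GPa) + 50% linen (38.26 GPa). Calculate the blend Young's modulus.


Formula: Blend property = (fraction_A * property_A) + (fraction_B * property_B)
Step 1: Contribution A = 50/100 * 12.06 GPa = 6.03 GPa
Step 2: Contribution B = 50/100 * 38.26 GPa = 19.13 GPa
Step 3: Blend Young's modulus = 6.03 + 19.13 = 25.16 GPa

25.16 GPa


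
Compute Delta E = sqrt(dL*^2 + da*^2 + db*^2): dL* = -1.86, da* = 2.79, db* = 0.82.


Formula: Delta E = sqrt(dL*^2 + da*^2 + db*^2)
Step 1: dL*^2 = (-1.86)^2 = 3.4596
Step 2: da*^2 = 2.79^2 = 7.7841
Step 3: db*^2 = 0.82^2 = 0.6724
Step 4: Sum = 3.4596 + 7.7841 + 0.6724 = 11.9161
Step 5: Delta E = sqrt(11.9161) = 3.45

3.45 Delta E


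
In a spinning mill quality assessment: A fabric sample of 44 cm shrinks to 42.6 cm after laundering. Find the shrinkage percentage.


Formula: Shrinkage% = ((L_before - L_after) / L_before) * 100
Step 1: Shrinkage = 44 - 42.6 = 1.4 cm
Step 2: Shrinkage% = (1.4 / 44) * 100
Step 3: Shrinkage% = 0.031818 * 100 = 3.1818% ≈ 3.2%

3.2%


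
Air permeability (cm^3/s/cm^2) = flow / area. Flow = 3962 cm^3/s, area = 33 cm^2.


Formula: Air Permeability = Airflow / Test Area
AP = 3962 cm^3/s / 33 cm^2
AP = 120.1 cm^3/s/cm^2

120.1 cm^3/s/cm^2


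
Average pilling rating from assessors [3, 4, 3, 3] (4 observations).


Formula: Mean = sum / count
Sum = 3 + 4 + 3 + 3 = 13
Mean = 13 / 4 = 3.3

3.3


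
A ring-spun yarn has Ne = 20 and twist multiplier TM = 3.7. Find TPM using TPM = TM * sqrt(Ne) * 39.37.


Formula: TPM = TM * sqrt(Ne) * 39.37
Step 1: sqrt(Ne) = sqrt(20) = 4.4721
Step 2: TM * sqrt(Ne) = 3.7 * 4.4721 = 16.5468
Step 3: TPM = 16.5468 * 39.37 = 651 twists/m

651 twists/m


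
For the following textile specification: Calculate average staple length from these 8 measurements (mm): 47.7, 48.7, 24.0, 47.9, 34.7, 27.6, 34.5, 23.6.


Formula: Mean = sum of lengths / count
Sum = 47.7 + 48.7 + 24.0 + 47.9 + 34.7 + 27.6 + 34.5 + 23.6
Sum = 288.7 mm
Mean = 288.7 / 8 = 36.09 mm

36.09 mm


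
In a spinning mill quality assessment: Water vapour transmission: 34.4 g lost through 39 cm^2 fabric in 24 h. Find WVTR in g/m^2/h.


Formula: WVTR = mass_loss / (area * time)
Step 1: Convert area: 39 cm^2 = 0.0039 m^2
Step 2: WVTR = 34.4 g / (0.0039 m^2 * 24 h)
Step 3: WVTR = 34.4 / 0.0936 = 367.5 g/m^2/h

367.5 g/m^2/h


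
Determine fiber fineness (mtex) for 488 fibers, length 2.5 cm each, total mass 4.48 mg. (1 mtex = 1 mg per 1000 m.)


Formula: fineness (mtex) = mass (mg) / total length (km) = (mass_mg / total_length_m) * 1000
Step 1: Convert fiber length: 2.5 cm = 0.025 m
Step 2: Total fiber length = 488 * 0.025 = 12.2 m
Step 3: Linear density = 4.48 mg / 12.2 m = 0.3672 mg/m
Step 4: fineness = 0.3672 * 1000 = 367.2 mtex

367.2 mtex


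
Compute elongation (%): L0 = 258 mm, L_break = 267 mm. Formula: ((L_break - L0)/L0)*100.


Formula: Elongation (%) = ((L_break - L0) / L0) * 100
Step 1: Extension = 267 - 258 = 9 mm
Step 2: Elongation = (9 / 258) * 100
Step 3: Elongation = 0.034884 * 100 = 3.4884% ≈ 3.5%

3.5%


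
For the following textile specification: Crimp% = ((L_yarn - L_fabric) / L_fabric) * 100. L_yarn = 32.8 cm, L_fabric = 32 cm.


Formula: Crimp% = ((L_yarn - L_fabric) / L_fabric) * 100
Step 1: Extension = 32.8 - 32 = 0.8 cm
Step 2: Crimp% = (0.8 / 32) * 100
Step 3: Crimp% = 0.025 * 100 = 2.5%

2.5%
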